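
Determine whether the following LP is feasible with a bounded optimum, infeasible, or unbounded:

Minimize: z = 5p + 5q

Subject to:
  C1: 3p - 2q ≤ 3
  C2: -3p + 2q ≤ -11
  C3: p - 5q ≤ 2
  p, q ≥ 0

Infeasible (no feasible solution exists)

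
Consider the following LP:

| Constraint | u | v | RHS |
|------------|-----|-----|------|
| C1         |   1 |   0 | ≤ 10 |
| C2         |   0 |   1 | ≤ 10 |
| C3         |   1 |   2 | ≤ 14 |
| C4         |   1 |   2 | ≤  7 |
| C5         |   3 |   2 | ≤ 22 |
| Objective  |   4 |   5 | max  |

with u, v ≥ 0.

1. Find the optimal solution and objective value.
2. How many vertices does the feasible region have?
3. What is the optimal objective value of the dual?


1. u = 7, v = 0, z = 28
2. 3
3. 28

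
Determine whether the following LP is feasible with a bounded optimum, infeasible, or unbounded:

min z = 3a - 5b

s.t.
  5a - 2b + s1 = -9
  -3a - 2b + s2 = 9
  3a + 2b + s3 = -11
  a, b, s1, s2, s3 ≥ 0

Infeasible (no feasible solution exists)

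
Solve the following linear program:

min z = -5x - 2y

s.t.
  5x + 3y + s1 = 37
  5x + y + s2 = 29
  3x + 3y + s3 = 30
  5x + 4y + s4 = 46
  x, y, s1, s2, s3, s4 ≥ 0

Evaluate the objective at each vertex of the feasible region:
  z(0, 0) = 0
  z(5.8, 0) = -29
  z(5, 4) = -33  ←
  z(3.5, 6.5) = -30.5
  z(0, 10) = -20
The minimum is at x = 5, y = 4.

x = 5, y = 4, z = -33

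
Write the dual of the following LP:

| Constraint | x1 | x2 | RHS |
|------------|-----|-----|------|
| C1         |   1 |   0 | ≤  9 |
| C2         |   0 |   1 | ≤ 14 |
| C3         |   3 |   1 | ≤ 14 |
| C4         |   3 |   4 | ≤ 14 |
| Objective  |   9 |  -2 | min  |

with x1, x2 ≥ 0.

Primal min cᵀx s.t. Ax ≤ b, x ≥ 0  →  Dual max −bᵀy s.t. Aᵀy ≥ −c, y ≥ 0.

Maximize: z = -9y1 - 14y2 - 14y3 - 14y4

Subject to:
  y1 + 3y3 + 3y4 ≥ -9
  y2 + y3 + 4y4 ≥ 2
  y1, y2, y3, y4 ≥ 0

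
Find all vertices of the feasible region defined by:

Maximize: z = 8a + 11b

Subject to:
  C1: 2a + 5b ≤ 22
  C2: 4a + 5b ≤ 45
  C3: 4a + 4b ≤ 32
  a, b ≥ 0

(0, 0), (8, 0), (6, 2), (0, 4.4)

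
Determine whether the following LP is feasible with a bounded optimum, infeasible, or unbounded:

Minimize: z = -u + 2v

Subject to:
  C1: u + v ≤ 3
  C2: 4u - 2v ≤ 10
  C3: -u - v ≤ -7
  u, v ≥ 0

Infeasible (no feasible solution exists)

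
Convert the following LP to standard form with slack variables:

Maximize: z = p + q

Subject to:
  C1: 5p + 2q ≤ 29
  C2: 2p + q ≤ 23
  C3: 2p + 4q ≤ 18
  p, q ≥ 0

max z = p + q

s.t.
  5p + 2q + s1 = 29
  2p + q + s2 = 23
  2p + 4q + s3 = 18
  p, q, s1, s2, s3 ≥ 0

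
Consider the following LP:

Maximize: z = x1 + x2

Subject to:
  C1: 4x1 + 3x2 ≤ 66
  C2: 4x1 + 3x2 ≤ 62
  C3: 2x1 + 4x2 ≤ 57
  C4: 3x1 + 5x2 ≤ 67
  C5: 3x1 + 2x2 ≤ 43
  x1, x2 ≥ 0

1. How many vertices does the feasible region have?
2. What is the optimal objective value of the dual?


1. 4
2. 17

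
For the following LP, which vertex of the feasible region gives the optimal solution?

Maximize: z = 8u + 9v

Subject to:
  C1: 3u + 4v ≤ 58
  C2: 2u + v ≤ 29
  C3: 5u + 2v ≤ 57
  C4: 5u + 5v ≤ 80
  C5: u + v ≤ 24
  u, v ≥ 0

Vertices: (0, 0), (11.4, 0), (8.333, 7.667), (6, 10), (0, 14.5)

Evaluate the objective at each vertex of the feasible region:
  z(0, 0) = 0
  z(11.4, 0) = 91.2
  z(8.333, 7.667) = 135.7
  z(6, 10) = 138  ←
  z(0, 14.5) = 130.5
The maximum is at u = 6, v = 10.

(6, 10)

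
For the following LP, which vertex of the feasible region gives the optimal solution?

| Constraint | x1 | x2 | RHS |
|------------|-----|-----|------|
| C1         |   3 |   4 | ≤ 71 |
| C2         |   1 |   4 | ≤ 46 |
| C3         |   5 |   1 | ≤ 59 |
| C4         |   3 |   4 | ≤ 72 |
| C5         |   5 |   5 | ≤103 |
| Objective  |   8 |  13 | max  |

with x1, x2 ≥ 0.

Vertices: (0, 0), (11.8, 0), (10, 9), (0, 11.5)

Evaluate the objective at each vertex of the feasible region:
  z(0, 0) = 0
  z(11.8, 0) = 94.4
  z(10, 9) = 197  ←
  z(0, 11.5) = 149.5
The maximum is at x1 = 10, x2 = 9.

(10, 9)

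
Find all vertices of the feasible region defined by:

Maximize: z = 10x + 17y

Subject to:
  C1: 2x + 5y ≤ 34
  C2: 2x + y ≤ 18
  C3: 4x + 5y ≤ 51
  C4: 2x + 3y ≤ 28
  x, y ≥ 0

(0, 0), (9, 0), (7, 4), (0, 6.8)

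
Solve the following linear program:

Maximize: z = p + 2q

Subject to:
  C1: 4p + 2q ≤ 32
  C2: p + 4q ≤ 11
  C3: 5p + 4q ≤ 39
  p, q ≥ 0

Evaluate the objective at each vertex of the feasible region:
  z(0, 0) = 0
  z(7.8, 0) = 7.8
  z(7, 1) = 9  ←
  z(0, 2.75) = 5.5
The maximum is at p = 7, q = 1.

p = 7, q = 1, z = 9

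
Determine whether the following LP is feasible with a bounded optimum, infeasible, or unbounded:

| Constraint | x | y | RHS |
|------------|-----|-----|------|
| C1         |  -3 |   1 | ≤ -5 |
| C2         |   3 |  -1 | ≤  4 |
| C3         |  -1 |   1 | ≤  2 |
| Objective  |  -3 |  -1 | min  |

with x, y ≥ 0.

Infeasible (no feasible solution exists)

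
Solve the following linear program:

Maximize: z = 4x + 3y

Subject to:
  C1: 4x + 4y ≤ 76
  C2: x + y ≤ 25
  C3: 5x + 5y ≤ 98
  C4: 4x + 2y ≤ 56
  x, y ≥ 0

Evaluate the objective at each vertex of the feasible region:
  z(0, 0) = 0
  z(14, 0) = 56
  z(9, 10) = 66  ←
  z(0, 19) = 57
The maximum is at x = 9, y = 10.

x = 9, y = 10, z = 66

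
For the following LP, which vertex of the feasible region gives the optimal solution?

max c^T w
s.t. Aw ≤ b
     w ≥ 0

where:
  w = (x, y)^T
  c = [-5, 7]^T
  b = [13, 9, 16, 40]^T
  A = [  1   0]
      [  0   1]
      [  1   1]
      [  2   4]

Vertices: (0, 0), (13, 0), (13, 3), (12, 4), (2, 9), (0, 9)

Evaluate the objective at each vertex of the feasible region:
  z(0, 0) = 0
  z(13, 0) = -65
  z(13, 3) = -44
  z(12, 4) = -32
  z(2, 9) = 53
  z(0, 9) = 63  ←
The maximum is at x = 0, y = 9.

(0, 9)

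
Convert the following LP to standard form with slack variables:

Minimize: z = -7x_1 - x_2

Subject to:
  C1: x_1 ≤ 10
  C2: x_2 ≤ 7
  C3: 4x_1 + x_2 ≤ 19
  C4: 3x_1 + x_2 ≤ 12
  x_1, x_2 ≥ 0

min z = -7x_1 - x_2

s.t.
  x_1 + s1 = 10
  x_2 + s2 = 7
  4x_1 + x_2 + s3 = 19
  3x_1 + x_2 + s4 = 12
  x_1, x_2, s1, s2, s3, s4 ≥ 0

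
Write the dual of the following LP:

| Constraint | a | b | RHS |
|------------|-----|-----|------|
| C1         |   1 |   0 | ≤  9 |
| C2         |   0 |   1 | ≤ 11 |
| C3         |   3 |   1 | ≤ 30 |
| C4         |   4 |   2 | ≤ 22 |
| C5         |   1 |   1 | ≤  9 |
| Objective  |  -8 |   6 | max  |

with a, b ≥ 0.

Primal max cᵀx s.t. Ax ≤ b, x ≥ 0  →  Dual min bᵀy s.t. Aᵀy ≥ c, y ≥ 0.

Minimize: z = 9y1 + 11y2 + 30y3 + 22y4 + 9y5

Subject to:
  y1 + 3y3 + 4y4 + y5 ≥ -8
  y2 + y3 + 2y4 + y5 ≥ 6
  y1, y2, y3, y4, y5 ≥ 0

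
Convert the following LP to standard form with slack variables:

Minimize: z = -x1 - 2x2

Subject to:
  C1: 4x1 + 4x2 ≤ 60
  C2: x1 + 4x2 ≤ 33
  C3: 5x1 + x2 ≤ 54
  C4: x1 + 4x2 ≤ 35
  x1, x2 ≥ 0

min z = -x1 - 2x2

s.t.
  4x1 + 4x2 + s1 = 60
  x1 + 4x2 + s2 = 33
  5x1 + x2 + s3 = 54
  x1 + 4x2 + s4 = 35
  x1, x2, s1, s2, s3, s4 ≥ 0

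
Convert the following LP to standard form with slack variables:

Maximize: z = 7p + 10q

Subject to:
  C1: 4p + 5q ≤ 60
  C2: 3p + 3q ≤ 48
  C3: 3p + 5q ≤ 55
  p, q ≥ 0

max z = 7p + 10q

s.t.
  4p + 5q + s1 = 60
  3p + 3q + s2 = 48
  3p + 5q + s3 = 55
  p, q, s1, s2, s3 ≥ 0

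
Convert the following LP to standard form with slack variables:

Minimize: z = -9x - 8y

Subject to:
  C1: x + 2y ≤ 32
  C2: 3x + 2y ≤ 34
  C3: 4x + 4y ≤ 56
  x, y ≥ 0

min z = -9x - 8y

s.t.
  x + 2y + s1 = 32
  3x + 2y + s2 = 34
  4x + 4y + s3 = 56
  x, y, s1, s2, s3 ≥ 0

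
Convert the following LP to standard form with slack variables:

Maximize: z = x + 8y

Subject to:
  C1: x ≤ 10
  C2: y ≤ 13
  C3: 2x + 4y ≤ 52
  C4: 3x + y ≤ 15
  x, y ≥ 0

max z = x + 8y

s.t.
  x + s1 = 10
  y + s2 = 13
  2x + 4y + s3 = 52
  3x + y + s4 = 15
  x, y, s1, s2, s3, s4 ≥ 0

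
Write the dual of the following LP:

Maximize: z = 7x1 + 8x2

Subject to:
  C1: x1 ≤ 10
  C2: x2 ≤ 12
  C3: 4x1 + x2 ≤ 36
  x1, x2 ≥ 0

Primal max cᵀx s.t. Ax ≤ b, x ≥ 0  →  Dual min bᵀy s.t. Aᵀy ≥ c, y ≥ 0.

Minimize: z = 10y1 + 12y2 + 36y3

Subject to:
  y1 + 4y3 ≥ 7
  y2 + y3 ≥ 8
  y1, y2, y3 ≥ 0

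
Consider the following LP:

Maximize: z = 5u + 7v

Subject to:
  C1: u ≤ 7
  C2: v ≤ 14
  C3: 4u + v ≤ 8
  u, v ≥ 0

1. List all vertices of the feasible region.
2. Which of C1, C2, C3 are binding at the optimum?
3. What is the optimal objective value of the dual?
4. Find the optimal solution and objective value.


1. (0, 0), (2, 0), (0, 8)
2. C3
3. 56
4. u = 0, v = 8, z = 56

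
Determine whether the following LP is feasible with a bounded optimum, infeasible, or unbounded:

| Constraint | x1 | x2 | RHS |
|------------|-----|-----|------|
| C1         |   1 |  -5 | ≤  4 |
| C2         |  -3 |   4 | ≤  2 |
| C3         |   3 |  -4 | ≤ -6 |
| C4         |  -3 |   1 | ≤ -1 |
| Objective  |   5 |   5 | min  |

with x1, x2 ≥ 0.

Infeasible (no feasible solution exists)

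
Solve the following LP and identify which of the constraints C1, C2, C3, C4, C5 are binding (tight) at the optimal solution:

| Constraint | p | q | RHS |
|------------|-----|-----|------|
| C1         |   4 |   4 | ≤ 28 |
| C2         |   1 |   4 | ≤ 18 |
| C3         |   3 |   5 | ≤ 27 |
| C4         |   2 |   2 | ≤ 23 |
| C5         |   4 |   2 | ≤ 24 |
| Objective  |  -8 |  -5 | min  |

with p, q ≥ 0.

At p = 5, q = 2, compute slack b - a·x for each constraint:
  C1: 28 − 28 = 0  (binding)
  C2: 18 − 13 = 5  (slack)
  C3: 27 − 25 = 2  (slack)
  C4: 23 − 14 = 9  (slack)
  C5: 24 − 24 = 0  (binding)

Optimal: p = 5, q = 2
Binding: C1, C5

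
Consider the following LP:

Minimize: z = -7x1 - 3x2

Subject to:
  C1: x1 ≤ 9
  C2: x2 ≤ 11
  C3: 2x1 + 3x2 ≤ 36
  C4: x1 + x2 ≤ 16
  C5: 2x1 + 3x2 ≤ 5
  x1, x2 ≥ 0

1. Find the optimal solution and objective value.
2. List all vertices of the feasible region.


1. x1 = 2.5, x2 = 0, z = -17.5
2. (0, 0), (2.5, 0), (0, 1.667)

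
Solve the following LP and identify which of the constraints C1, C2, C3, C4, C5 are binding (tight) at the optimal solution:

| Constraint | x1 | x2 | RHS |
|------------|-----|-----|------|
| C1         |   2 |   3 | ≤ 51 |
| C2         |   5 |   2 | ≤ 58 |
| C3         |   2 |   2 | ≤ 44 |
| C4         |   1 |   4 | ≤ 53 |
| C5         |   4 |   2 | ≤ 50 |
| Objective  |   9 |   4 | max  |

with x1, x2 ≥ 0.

At x1 = 8, x2 = 9, compute slack b - a·x for each constraint:
  C1: 51 − 43 = 8  (slack)
  C2: 58 − 58 = 0  (binding)
  C3: 44 − 34 = 10  (slack)
  C4: 53 − 44 = 9  (slack)
  C5: 50 − 50 = 0  (binding)

Optimal: x1 = 8, x2 = 9
Binding: C2, C5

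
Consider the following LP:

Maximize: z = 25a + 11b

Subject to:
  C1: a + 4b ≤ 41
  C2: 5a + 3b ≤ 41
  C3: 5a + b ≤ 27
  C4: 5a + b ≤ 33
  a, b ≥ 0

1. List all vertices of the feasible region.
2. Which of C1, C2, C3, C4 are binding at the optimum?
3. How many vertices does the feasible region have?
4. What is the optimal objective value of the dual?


1. (0, 0), (5.4, 0), (4, 7), (2.412, 9.647), (0, 10.25)
2. C2, C3
3. 5
4. 177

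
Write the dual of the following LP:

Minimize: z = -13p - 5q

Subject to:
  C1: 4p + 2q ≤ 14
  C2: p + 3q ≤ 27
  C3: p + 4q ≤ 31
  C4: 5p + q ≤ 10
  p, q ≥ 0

Primal min cᵀx s.t. Ax ≤ b, x ≥ 0  →  Dual max −bᵀy s.t. Aᵀy ≥ −c, y ≥ 0.

Maximize: z = -14y1 - 27y2 - 31y3 - 10y4

Subject to:
  4y1 + y2 + y3 + 5y4 ≥ 13
  2y1 + 3y2 + 4y3 + y4 ≥ 5
  y1, y2, y3, y4 ≥ 0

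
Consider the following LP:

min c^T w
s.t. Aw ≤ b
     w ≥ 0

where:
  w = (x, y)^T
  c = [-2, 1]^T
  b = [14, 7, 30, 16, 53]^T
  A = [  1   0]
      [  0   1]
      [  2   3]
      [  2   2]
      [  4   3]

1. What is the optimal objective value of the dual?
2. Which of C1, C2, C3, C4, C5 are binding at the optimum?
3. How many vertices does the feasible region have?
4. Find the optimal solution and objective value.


1. -16
2. C4
3. 4
4. x = 8, y = 0, z = -16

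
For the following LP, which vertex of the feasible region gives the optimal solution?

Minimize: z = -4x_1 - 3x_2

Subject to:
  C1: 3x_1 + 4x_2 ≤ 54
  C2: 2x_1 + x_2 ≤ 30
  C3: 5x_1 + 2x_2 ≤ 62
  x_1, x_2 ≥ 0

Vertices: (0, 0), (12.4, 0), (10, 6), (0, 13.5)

Evaluate the objective at each vertex of the feasible region:
  z(0, 0) = 0
  z(12.4, 0) = -49.6
  z(10, 6) = -58  ←
  z(0, 13.5) = -40.5
The minimum is at x_1 = 10, x_2 = 6.

(10, 6)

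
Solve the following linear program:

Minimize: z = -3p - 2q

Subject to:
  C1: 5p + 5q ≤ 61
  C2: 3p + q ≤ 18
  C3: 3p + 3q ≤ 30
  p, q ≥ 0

Evaluate the objective at each vertex of the feasible region:
  z(0, 0) = 0
  z(6, 0) = -18
  z(4, 6) = -24  ←
  z(0, 10) = -20
The minimum is at p = 4, q = 6.

p = 4, q = 6, z = -24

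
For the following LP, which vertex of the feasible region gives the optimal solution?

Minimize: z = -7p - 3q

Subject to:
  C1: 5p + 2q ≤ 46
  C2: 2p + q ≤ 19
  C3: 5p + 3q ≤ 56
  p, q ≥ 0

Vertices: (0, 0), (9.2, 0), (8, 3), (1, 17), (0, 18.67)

Evaluate the objective at each vertex of the feasible region:
  z(0, 0) = 0
  z(9.2, 0) = -64.4
  z(8, 3) = -65  ←
  z(1, 17) = -58
  z(0, 18.67) = -56
The minimum is at p = 8, q = 3.

(8, 3)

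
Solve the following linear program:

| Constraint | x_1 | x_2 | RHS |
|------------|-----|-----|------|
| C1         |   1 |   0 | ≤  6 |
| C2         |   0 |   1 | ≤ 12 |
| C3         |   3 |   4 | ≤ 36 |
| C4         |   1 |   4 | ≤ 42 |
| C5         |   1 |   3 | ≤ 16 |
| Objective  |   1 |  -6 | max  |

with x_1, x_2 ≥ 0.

Evaluate the objective at each vertex of the feasible region:
  z(0, 0) = 0
  z(6, 0) = 6  ←
  z(6, 3.333) = -14
  z(0, 5.333) = -32
The maximum is at x_1 = 6, x_2 = 0.

x_1 = 6, x_2 = 0, z = 6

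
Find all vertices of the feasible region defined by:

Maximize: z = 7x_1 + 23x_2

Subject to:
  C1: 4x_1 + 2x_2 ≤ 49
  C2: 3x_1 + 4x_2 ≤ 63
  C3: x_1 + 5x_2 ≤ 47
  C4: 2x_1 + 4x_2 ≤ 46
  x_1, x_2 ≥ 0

(0, 0), (12.25, 0), (8.667, 7.167), (7, 8), (0, 9.4)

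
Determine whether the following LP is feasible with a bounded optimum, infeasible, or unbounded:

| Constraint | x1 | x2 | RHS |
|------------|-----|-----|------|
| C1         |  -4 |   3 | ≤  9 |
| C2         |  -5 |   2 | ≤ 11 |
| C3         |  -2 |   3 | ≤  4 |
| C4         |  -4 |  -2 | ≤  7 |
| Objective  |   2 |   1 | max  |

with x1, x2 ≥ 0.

Unbounded (objective can increase without bound)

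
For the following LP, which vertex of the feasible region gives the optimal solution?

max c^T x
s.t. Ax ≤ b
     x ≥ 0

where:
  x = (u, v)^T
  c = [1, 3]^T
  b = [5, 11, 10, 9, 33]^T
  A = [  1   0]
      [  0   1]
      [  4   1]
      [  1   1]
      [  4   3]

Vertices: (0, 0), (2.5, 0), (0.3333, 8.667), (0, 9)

Evaluate the objective at each vertex of the feasible region:
  z(0, 0) = 0
  z(2.5, 0) = 2.5
  z(0.3333, 8.667) = 26.33
  z(0, 9) = 27  ←
The maximum is at u = 0, v = 9.

(0, 9)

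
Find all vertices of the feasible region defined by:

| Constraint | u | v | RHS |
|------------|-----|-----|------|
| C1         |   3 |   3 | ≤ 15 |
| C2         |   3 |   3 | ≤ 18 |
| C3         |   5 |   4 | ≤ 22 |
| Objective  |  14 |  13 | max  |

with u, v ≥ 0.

(0, 0), (4.4, 0), (2, 3), (0, 5)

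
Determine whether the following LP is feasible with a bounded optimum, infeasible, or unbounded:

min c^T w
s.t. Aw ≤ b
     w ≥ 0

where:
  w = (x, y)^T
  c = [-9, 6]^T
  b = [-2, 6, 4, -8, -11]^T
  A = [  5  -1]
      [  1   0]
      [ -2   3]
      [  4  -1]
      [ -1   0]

Infeasible (no feasible solution exists)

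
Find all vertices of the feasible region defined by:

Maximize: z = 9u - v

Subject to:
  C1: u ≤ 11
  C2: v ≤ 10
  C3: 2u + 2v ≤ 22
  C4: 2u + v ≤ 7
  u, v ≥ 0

(0, 0), (3.5, 0), (0, 7)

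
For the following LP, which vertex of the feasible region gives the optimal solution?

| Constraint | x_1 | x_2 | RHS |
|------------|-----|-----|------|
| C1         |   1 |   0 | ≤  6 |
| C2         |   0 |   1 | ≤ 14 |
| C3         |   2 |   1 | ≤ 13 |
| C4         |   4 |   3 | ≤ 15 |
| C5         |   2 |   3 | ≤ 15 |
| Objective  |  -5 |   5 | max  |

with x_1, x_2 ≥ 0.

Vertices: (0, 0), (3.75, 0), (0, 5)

Evaluate the objective at each vertex of the feasible region:
  z(0, 0) = 0
  z(3.75, 0) = -18.75
  z(0, 5) = 25  ←
The maximum is at x_1 = 0, x_2 = 5.

(0, 5)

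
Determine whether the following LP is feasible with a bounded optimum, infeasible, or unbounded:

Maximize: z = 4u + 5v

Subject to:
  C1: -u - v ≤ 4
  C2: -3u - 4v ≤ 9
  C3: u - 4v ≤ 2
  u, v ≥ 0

Unbounded (objective can increase without bound)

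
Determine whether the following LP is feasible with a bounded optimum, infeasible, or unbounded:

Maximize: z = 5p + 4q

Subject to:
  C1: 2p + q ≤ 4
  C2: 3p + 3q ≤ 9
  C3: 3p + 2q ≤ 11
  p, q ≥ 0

Feasible with a bounded optimal solution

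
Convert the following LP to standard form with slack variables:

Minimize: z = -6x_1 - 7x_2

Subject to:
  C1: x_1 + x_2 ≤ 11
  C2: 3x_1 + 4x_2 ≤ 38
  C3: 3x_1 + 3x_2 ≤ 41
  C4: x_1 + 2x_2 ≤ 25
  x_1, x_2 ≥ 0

min z = -6x_1 - 7x_2

s.t.
  x_1 + x_2 + s1 = 11
  3x_1 + 4x_2 + s2 = 38
  3x_1 + 3x_2 + s3 = 41
  x_1 + 2x_2 + s4 = 25
  x_1, x_2, s1, s2, s3, s4 ≥ 0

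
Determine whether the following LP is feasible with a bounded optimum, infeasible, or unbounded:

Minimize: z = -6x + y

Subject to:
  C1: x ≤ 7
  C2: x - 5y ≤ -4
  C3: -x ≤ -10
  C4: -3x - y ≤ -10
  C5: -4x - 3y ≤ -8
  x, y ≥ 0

Infeasible (no feasible solution exists)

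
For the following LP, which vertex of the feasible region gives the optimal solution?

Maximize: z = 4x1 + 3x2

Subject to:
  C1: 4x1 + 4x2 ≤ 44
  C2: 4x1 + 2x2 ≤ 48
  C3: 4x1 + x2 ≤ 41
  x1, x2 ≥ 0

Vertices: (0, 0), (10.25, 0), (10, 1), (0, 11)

Evaluate the objective at each vertex of the feasible region:
  z(0, 0) = 0
  z(10.25, 0) = 41
  z(10, 1) = 43  ←
  z(0, 11) = 33
The maximum is at x1 = 10, x2 = 1.

(10, 1)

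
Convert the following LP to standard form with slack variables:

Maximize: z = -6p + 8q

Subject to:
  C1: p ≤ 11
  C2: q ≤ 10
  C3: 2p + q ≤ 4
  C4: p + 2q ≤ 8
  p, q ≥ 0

max z = -6p + 8q

s.t.
  p + s1 = 11
  q + s2 = 10
  2p + q + s3 = 4
  p + 2q + s4 = 8
  p, q, s1, s2, s3, s4 ≥ 0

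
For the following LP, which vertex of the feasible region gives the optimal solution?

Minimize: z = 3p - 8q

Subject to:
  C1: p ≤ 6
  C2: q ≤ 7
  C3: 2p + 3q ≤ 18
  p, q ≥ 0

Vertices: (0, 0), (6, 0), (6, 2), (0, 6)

Evaluate the objective at each vertex of the feasible region:
  z(0, 0) = 0
  z(6, 0) = 18
  z(6, 2) = 2
  z(0, 6) = -48  ←
The minimum is at p = 0, q = 6.

(0, 6)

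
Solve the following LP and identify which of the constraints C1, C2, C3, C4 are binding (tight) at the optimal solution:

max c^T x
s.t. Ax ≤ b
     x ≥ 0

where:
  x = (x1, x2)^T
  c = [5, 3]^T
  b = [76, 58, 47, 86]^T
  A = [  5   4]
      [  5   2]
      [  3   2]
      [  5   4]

At x1 = 8, x2 = 9, compute slack b - a·x for each constraint:
  C1: 76 − 76 = 0  (binding)
  C2: 58 − 58 = 0  (binding)
  C3: 47 − 42 = 5  (slack)
  C4: 86 − 76 = 10  (slack)

Optimal: x1 = 8, x2 = 9
Binding: C1, C2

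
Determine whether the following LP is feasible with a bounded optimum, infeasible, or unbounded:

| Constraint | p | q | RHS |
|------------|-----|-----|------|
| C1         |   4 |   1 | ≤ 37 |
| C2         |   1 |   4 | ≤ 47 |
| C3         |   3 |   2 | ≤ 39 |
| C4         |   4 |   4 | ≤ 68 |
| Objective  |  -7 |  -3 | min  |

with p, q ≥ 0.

Feasible with a bounded optimal solution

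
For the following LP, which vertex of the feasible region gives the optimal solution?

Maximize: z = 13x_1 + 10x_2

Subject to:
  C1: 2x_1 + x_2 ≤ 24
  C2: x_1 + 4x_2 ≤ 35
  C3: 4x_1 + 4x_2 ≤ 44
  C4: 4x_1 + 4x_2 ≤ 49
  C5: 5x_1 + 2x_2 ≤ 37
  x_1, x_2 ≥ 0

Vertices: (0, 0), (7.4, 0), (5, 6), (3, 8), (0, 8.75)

Evaluate the objective at each vertex of the feasible region:
  z(0, 0) = 0
  z(7.4, 0) = 96.2
  z(5, 6) = 125  ←
  z(3, 8) = 119
  z(0, 8.75) = 87.5
The maximum is at x_1 = 5, x_2 = 6.

(5, 6)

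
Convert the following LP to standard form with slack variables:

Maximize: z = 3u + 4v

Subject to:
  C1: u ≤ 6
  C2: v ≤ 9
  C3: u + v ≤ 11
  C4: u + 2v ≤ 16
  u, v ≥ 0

max z = 3u + 4v

s.t.
  u + s1 = 6
  v + s2 = 9
  u + v + s3 = 11
  u + 2v + s4 = 16
  u, v, s1, s2, s3, s4 ≥ 0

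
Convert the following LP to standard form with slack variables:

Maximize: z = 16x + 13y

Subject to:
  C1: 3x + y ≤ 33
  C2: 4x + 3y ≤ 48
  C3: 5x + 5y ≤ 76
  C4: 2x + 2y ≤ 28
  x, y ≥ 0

max z = 16x + 13y

s.t.
  3x + y + s1 = 33
  4x + 3y + s2 = 48
  5x + 5y + s3 = 76
  2x + 2y + s4 = 28
  x, y, s1, s2, s3, s4 ≥ 0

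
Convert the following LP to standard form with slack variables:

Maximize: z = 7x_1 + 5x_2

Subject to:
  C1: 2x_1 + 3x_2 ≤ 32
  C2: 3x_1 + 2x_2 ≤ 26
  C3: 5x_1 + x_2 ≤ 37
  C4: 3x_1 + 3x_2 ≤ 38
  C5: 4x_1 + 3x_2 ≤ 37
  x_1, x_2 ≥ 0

max z = 7x_1 + 5x_2

s.t.
  2x_1 + 3x_2 + s1 = 32
  3x_1 + 2x_2 + s2 = 26
  5x_1 + x_2 + s3 = 37
  3x_1 + 3x_2 + s4 = 38
  4x_1 + 3x_2 + s5 = 37
  x_1, x_2, s1, s2, s3, s4, s5 ≥ 0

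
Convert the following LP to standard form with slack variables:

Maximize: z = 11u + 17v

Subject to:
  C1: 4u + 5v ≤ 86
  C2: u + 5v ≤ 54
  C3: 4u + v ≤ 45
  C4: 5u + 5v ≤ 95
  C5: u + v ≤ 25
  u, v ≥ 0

max z = 11u + 17v

s.t.
  4u + 5v + s1 = 86
  u + 5v + s2 = 54
  4u + v + s3 = 45
  5u + 5v + s4 = 95
  u + v + s5 = 25
  u, v, s1, s2, s3, s4, s5 ≥ 0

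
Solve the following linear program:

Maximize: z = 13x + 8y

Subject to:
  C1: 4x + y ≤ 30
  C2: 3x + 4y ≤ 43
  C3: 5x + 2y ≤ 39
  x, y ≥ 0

Evaluate the objective at each vertex of the feasible region:
  z(0, 0) = 0
  z(7.5, 0) = 97.5
  z(7, 2) = 107
  z(5, 7) = 121  ←
  z(0, 10.75) = 86
The maximum is at x = 5, y = 7.

x = 5, y = 7, z = 121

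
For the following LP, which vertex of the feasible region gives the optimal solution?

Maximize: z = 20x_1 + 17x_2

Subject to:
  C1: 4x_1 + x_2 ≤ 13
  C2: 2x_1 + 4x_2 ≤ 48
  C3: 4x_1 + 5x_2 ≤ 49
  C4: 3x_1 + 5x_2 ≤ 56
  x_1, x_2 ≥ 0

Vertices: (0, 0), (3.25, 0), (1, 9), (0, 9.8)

Evaluate the objective at each vertex of the feasible region:
  z(0, 0) = 0
  z(3.25, 0) = 65
  z(1, 9) = 173  ←
  z(0, 9.8) = 166.6
The maximum is at x_1 = 1, x_2 = 9.

(1, 9)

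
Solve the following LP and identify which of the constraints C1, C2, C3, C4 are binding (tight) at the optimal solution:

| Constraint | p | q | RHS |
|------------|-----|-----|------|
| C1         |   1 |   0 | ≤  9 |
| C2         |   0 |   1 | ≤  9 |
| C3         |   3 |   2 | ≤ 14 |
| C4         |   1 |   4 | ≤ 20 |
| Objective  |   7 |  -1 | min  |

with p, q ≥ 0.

At p = 0, q = 5, compute slack b - a·x for each constraint:
  C1: 9 − 0 = 9  (slack)
  C2: 9 − 5 = 4  (slack)
  C3: 14 − 10 = 4  (slack)
  C4: 20 − 20 = 0  (binding)

Optimal: p = 0, q = 5
Binding: C4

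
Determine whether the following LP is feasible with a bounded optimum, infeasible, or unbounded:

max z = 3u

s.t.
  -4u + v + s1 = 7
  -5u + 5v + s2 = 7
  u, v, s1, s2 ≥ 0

Unbounded (objective can increase without bound)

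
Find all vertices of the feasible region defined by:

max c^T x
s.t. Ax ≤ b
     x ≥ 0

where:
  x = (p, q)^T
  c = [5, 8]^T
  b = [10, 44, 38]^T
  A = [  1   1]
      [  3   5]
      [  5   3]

(0, 0), (7.6, 0), (4, 6), (3, 7), (0, 8.8)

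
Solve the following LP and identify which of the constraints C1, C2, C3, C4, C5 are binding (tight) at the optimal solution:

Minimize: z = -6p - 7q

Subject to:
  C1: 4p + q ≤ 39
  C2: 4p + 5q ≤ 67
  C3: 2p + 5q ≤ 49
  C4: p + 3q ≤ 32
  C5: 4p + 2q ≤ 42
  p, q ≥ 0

At p = 7, q = 7, compute slack b - a·x for each constraint:
  C1: 39 − 35 = 4  (slack)
  C2: 67 − 63 = 4  (slack)
  C3: 49 − 49 = 0  (binding)
  C4: 32 − 28 = 4  (slack)
  C5: 42 − 42 = 0  (binding)

Optimal: p = 7, q = 7
Binding: C3, C5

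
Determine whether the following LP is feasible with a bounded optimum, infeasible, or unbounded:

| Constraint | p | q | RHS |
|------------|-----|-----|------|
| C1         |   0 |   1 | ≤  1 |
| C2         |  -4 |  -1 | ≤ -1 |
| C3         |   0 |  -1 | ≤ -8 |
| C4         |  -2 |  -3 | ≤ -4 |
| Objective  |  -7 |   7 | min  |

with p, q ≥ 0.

Infeasible (no feasible solution exists)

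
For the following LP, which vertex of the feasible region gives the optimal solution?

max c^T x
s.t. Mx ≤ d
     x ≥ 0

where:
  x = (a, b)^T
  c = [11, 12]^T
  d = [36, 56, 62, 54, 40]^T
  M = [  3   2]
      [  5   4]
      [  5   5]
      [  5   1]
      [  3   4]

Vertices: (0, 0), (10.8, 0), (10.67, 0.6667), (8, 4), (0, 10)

Evaluate the objective at each vertex of the feasible region:
  z(0, 0) = 0
  z(10.8, 0) = 118.8
  z(10.67, 0.6667) = 125.3
  z(8, 4) = 136  ←
  z(0, 10) = 120
The maximum is at a = 8, b = 4.

(8, 4)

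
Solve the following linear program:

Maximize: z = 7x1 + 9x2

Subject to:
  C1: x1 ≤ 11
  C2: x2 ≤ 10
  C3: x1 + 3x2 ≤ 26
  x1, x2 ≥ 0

Evaluate the objective at each vertex of the feasible region:
  z(0, 0) = 0
  z(11, 0) = 77
  z(11, 5) = 122  ←
  z(0, 8.667) = 78
The maximum is at x1 = 11, x2 = 5.

x1 = 11, x2 = 5, z = 122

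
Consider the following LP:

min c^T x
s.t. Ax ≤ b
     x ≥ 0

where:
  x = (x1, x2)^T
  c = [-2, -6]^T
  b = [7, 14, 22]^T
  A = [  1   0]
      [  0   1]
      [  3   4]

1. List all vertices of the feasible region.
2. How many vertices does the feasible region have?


1. (0, 0), (7, 0), (7, 0.25), (0, 5.5)
2. 4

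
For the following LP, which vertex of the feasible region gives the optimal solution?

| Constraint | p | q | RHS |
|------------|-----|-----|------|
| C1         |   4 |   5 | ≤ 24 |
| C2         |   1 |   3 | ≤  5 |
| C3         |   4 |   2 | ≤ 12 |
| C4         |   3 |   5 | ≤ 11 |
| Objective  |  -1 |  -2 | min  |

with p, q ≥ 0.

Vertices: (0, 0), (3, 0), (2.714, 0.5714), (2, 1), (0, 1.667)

Evaluate the objective at each vertex of the feasible region:
  z(0, 0) = 0
  z(3, 0) = -3
  z(2.714, 0.5714) = -3.857
  z(2, 1) = -4  ←
  z(0, 1.667) = -3.333
The minimum is at p = 2, q = 1.

(2, 1)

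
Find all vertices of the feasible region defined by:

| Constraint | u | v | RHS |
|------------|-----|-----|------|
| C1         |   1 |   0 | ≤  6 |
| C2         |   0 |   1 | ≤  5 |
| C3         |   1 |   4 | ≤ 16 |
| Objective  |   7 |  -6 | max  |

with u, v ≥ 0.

(0, 0), (6, 0), (6, 2.5), (0, 4)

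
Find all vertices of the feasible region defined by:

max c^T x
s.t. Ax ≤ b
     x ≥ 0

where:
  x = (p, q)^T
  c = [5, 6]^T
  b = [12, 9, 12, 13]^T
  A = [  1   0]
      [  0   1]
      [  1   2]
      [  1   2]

(0, 0), (12, 0), (0, 6)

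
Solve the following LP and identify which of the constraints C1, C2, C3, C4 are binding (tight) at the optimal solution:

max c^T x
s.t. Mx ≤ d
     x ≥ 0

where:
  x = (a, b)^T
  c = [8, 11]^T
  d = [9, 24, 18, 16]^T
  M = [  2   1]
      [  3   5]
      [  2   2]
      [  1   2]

At a = 3, b = 3, compute slack b - a·x for each constraint:
  C1: 9 − 9 = 0  (binding)
  C2: 24 − 24 = 0  (binding)
  C3: 18 − 12 = 6  (slack)
  C4: 16 − 9 = 7  (slack)

Optimal: a = 3, b = 3
Binding: C1, C2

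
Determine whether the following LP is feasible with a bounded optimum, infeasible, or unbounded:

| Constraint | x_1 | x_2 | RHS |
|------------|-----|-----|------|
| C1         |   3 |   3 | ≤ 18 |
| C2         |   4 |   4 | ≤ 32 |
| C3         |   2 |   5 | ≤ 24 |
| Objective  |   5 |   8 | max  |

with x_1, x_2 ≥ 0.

Feasible with a bounded optimal solution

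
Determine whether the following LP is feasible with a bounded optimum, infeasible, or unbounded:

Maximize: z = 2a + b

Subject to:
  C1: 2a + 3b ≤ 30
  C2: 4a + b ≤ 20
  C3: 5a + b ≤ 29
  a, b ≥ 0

Feasible with a bounded optimal solution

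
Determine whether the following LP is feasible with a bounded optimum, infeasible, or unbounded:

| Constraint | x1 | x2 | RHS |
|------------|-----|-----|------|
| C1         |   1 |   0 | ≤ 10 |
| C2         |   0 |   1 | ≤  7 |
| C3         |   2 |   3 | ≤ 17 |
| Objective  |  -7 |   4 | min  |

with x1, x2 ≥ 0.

Feasible with a bounded optimal solution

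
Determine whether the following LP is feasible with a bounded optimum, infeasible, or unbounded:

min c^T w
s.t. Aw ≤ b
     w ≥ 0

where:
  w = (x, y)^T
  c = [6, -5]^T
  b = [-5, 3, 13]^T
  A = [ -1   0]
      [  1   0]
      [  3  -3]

Infeasible (no feasible solution exists)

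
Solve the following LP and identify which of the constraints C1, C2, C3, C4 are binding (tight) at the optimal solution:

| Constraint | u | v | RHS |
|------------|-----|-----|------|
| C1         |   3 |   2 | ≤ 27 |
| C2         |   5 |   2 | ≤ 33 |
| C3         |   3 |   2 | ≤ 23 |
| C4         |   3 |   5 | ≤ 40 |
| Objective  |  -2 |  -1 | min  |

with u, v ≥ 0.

At u = 5, v = 4, compute slack b - a·x for each constraint:
  C1: 27 − 23 = 4  (slack)
  C2: 33 − 33 = 0  (binding)
  C3: 23 − 23 = 0  (binding)
  C4: 40 − 35 = 5  (slack)

Optimal: u = 5, v = 4
Binding: C2, C3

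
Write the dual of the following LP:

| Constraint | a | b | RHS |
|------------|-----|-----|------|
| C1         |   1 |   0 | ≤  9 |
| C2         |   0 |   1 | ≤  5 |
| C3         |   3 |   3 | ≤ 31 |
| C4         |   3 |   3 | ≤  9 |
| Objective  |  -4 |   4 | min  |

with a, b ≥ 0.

Primal min cᵀx s.t. Ax ≤ b, x ≥ 0  →  Dual max −bᵀy s.t. Aᵀy ≥ −c, y ≥ 0.

Maximize: z = -9y1 - 5y2 - 31y3 - 9y4

Subject to:
  y1 + 3y3 + 3y4 ≥ 4
  y2 + 3y3 + 3y4 ≥ -4
  y1, y2, y3, y4 ≥ 0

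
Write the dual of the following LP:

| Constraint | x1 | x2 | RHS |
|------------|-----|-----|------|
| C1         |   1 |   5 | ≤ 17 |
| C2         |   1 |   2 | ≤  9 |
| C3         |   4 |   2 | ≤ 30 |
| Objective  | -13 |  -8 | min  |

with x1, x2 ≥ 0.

Primal min cᵀx s.t. Ax ≤ b, x ≥ 0  →  Dual max −bᵀy s.t. Aᵀy ≥ −c, y ≥ 0.

Maximize: z = -17y1 - 9y2 - 30y3

Subject to:
  y1 + y2 + 4y3 ≥ 13
  5y1 + 2y2 + 2y3 ≥ 8
  y1, y2, y3 ≥ 0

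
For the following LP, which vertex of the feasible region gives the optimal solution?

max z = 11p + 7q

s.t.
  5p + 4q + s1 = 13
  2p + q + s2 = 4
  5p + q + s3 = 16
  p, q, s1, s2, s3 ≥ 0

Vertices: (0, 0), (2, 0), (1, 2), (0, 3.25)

Evaluate the objective at each vertex of the feasible region:
  z(0, 0) = 0
  z(2, 0) = 22
  z(1, 2) = 25  ←
  z(0, 3.25) = 22.75
The maximum is at p = 1, q = 2.

(1, 2)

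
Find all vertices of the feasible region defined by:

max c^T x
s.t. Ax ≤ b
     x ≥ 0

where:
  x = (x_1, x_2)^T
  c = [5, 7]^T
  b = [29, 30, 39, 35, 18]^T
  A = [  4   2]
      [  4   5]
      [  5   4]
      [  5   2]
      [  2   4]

(0, 0), (7, 0), (6.765, 0.5882), (5, 2), (0, 4.5)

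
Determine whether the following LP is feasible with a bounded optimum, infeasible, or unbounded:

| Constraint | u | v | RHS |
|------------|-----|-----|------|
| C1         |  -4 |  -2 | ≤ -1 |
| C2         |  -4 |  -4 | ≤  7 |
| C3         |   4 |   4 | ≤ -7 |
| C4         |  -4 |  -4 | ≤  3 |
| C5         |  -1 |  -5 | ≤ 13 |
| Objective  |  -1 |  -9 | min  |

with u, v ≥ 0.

Infeasible (no feasible solution exists)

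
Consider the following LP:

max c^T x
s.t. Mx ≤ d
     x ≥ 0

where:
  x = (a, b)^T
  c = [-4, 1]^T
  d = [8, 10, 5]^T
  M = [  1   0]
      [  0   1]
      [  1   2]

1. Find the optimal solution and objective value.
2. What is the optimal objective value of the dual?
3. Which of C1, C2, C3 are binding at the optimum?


1. a = 0, b = 2.5, z = 2.5
2. 2.5
3. C3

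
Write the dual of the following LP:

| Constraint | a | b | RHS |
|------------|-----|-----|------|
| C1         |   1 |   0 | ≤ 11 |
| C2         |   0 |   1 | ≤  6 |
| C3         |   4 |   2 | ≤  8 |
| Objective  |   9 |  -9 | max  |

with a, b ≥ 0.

Primal max cᵀx s.t. Ax ≤ b, x ≥ 0  →  Dual min bᵀy s.t. Aᵀy ≥ c, y ≥ 0.

Minimize: z = 11y1 + 6y2 + 8y3

Subject to:
  y1 + 4y3 ≥ 9
  y2 + 2y3 ≥ -9
  y1, y2, y3 ≥ 0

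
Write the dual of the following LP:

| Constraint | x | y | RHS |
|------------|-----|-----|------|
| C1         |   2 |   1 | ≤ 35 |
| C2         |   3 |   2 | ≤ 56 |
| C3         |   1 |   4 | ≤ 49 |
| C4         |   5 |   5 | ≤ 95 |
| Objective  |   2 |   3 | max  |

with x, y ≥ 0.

Primal max cᵀx s.t. Ax ≤ b, x ≥ 0  →  Dual min bᵀy s.t. Aᵀy ≥ c, y ≥ 0.

Minimize: z = 35y1 + 56y2 + 49y3 + 95y4

Subject to:
  2y1 + 3y2 + y3 + 5y4 ≥ 2
  y1 + 2y2 + 4y3 + 5y4 ≥ 3
  y1, y2, y3, y4 ≥ 0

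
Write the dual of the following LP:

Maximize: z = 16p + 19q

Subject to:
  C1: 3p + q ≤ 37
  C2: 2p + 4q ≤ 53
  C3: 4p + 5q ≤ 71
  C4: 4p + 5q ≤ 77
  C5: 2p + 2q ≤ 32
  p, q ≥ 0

Primal max cᵀx s.t. Ax ≤ b, x ≥ 0  →  Dual min bᵀy s.t. Aᵀy ≥ c, y ≥ 0.

Minimize: z = 37y1 + 53y2 + 71y3 + 77y4 + 32y5

Subject to:
  3y1 + 2y2 + 4y3 + 4y4 + 2y5 ≥ 16
  y1 + 4y2 + 5y3 + 5y4 + 2y5 ≥ 19
  y1, y2, y3, y4, y5 ≥ 0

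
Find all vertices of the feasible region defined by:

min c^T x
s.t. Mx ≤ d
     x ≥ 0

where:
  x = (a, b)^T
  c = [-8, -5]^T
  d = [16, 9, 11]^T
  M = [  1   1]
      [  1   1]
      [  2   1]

(0, 0), (5.5, 0), (2, 7), (0, 9)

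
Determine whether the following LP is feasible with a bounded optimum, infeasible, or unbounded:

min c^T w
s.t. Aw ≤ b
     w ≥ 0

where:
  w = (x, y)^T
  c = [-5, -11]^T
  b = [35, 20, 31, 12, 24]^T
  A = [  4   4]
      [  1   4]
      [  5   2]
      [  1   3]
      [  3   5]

Feasible with a bounded optimal solution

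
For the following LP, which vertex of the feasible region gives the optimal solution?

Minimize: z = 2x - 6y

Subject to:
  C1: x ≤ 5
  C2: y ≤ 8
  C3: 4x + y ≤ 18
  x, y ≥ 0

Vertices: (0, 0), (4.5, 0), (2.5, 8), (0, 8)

Evaluate the objective at each vertex of the feasible region:
  z(0, 0) = 0
  z(4.5, 0) = 9
  z(2.5, 8) = -43
  z(0, 8) = -48  ←
The minimum is at x = 0, y = 8.

(0, 8)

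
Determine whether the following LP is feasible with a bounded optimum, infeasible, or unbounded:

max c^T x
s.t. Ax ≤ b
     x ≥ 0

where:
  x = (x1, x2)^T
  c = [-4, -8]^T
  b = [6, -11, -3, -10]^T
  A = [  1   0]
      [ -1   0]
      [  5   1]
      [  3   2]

Infeasible (no feasible solution exists)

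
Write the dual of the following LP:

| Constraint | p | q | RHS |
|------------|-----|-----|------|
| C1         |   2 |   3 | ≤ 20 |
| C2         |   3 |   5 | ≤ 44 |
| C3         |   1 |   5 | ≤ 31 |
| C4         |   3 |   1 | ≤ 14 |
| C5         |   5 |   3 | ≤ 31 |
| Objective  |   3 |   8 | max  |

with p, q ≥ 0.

Primal max cᵀx s.t. Ax ≤ b, x ≥ 0  →  Dual min bᵀy s.t. Aᵀy ≥ c, y ≥ 0.

Minimize: z = 20y1 + 44y2 + 31y3 + 14y4 + 31y5

Subject to:
  2y1 + 3y2 + y3 + 3y4 + 5y5 ≥ 3
  3y1 + 5y2 + 5y3 + y4 + 3y5 ≥ 8
  y1, y2, y3, y4, y5 ≥ 0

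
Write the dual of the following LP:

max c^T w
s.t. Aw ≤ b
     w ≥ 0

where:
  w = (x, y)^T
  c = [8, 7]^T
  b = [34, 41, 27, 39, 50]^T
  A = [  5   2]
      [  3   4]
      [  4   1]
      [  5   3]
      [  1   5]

Primal max cᵀx s.t. Ax ≤ b, x ≥ 0  →  Dual min bᵀy s.t. Aᵀy ≥ c, y ≥ 0.

Minimize: z = 34y1 + 41y2 + 27y3 + 39y4 + 50y5

Subject to:
  5y1 + 3y2 + 4y3 + 5y4 + y5 ≥ 8
  2y1 + 4y2 + y3 + 3y4 + 5y5 ≥ 7
  y1, y2, y3, y4, y5 ≥ 0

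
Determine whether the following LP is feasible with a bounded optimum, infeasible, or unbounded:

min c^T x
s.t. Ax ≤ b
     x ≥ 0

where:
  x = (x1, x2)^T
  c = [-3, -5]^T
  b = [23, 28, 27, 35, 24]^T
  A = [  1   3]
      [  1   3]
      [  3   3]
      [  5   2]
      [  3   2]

Feasible with a bounded optimal solution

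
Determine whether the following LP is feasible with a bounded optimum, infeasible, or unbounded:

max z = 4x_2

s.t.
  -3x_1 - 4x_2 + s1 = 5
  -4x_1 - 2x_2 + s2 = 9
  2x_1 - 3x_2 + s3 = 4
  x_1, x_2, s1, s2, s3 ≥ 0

Unbounded (objective can increase without bound)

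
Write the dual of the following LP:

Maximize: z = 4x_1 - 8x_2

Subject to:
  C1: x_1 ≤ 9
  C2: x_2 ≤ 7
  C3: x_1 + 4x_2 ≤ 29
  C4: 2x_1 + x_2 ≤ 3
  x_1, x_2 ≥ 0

Primal max cᵀx s.t. Ax ≤ b, x ≥ 0  →  Dual min bᵀy s.t. Aᵀy ≥ c, y ≥ 0.

Minimize: z = 9y1 + 7y2 + 29y3 + 3y4

Subject to:
  y1 + y3 + 2y4 ≥ 4
  y2 + 4y3 + y4 ≥ -8
  y1, y2, y3, y4 ≥ 0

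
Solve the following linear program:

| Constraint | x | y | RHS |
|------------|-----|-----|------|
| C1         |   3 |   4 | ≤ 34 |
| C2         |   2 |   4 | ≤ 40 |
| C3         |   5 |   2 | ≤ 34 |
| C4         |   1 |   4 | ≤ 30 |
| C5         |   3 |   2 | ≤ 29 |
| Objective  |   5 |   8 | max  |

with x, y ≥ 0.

Evaluate the objective at each vertex of the feasible region:
  z(0, 0) = 0
  z(6.8, 0) = 34
  z(4.857, 4.857) = 63.14
  z(2, 7) = 66  ←
  z(0, 7.5) = 60
The maximum is at x = 2, y = 7.

x = 2, y = 7, z = 66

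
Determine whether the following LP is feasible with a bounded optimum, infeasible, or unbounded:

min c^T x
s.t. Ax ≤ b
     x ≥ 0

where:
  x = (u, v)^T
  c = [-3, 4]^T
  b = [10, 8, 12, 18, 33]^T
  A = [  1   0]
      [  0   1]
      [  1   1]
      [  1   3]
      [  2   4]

Feasible with a bounded optimal solution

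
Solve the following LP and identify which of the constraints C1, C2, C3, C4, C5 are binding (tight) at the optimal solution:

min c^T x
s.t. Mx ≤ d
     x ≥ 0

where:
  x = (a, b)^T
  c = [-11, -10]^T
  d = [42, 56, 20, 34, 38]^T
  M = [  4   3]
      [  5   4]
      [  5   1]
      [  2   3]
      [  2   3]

At a = 2, b = 10, compute slack b - a·x for each constraint:
  C1: 42 − 38 = 4  (slack)
  C2: 56 − 50 = 6  (slack)
  C3: 20 − 20 = 0  (binding)
  C4: 34 − 34 = 0  (binding)
  C5: 38 − 34 = 4  (slack)

Optimal: a = 2, b = 10
Binding: C3, C4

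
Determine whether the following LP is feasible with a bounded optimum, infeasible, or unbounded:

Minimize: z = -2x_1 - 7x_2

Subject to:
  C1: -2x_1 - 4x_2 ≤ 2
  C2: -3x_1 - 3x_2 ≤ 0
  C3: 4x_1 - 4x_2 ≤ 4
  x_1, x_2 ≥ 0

Unbounded (objective can decrease without bound)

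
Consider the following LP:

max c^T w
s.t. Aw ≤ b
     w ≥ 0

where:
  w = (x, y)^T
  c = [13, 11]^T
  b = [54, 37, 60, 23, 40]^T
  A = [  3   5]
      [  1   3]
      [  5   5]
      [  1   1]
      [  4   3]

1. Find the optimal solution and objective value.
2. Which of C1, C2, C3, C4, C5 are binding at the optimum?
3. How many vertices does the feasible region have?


1. x = 4, y = 8, z = 140
2. C3, C5
3. 5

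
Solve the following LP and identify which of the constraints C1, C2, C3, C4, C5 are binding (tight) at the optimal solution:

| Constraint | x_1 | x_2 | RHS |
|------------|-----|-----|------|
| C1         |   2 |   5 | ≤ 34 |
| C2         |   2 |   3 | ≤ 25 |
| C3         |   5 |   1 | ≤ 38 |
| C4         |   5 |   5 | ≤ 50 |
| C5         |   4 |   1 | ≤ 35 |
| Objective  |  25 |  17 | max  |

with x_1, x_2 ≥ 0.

At x_1 = 7, x_2 = 3, compute slack b - a·x for each constraint:
  C1: 34 − 29 = 5  (slack)
  C2: 25 − 23 = 2  (slack)
  C3: 38 − 38 = 0  (binding)
  C4: 50 − 50 = 0  (binding)
  C5: 35 − 31 = 4  (slack)

Optimal: x_1 = 7, x_2 = 3
Binding: C3, C4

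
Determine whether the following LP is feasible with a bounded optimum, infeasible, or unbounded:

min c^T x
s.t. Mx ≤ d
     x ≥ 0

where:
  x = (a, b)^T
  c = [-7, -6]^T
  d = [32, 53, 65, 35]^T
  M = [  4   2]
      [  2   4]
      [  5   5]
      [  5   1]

Feasible with a bounded optimal solution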